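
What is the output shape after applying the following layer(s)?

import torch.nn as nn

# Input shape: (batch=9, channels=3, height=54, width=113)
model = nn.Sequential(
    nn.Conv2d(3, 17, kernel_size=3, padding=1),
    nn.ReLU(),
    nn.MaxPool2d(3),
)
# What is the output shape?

Input shape: (9, 3, 54, 113)
  -> after Conv2d: (9, 17, 54, 113)
  -> after ReLU: (9, 17, 54, 113)
Output shape: (9, 17, 18, 37)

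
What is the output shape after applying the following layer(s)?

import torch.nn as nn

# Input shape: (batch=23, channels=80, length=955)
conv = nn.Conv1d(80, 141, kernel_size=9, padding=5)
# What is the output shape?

Input shape: (23, 80, 955)
Output shape: (23, 141, 957)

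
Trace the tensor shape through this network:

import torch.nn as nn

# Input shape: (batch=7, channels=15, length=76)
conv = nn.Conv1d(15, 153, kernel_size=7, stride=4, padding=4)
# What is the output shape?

Input shape: (7, 15, 76)
Output shape: (7, 153, 20)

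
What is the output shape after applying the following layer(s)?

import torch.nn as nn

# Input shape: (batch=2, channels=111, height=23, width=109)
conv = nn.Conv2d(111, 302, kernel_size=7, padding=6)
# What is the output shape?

Input shape: (2, 111, 23, 109)
Output shape: (2, 302, 29, 115)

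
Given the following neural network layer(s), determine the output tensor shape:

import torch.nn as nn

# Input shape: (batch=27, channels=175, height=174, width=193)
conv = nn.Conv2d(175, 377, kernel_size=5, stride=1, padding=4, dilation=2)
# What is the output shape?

Input shape: (27, 175, 174, 193)
Output shape: (27, 377, 174, 193)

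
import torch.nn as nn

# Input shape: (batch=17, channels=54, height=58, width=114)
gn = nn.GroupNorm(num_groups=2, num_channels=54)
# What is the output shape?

Input shape: (17, 54, 58, 114)
Output shape: (17, 54, 58, 114)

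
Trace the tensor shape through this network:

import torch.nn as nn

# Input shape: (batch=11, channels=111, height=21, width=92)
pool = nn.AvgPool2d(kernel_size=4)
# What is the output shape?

Input shape: (11, 111, 21, 92)
Output shape: (11, 111, 5, 23)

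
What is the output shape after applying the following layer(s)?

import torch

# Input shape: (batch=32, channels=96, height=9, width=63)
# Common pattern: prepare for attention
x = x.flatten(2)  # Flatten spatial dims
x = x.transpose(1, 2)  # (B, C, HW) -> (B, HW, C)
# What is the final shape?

Input shape: (32, 96, 9, 63)
  -> after flatten(2): (32, 96, 567)
Output shape: (32, 567, 96)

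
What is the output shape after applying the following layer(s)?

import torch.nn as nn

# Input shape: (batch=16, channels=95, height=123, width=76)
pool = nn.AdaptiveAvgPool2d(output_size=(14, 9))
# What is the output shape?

Input shape: (16, 95, 123, 76)
Output shape: (16, 95, 14, 9)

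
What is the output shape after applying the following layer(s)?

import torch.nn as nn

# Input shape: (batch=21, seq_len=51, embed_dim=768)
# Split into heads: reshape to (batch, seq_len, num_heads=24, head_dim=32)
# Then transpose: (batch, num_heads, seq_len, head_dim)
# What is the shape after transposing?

Input shape: (21, 51, 768)
  -> after reshape: (21, 51, 24, 32)
Output shape: (21, 24, 51, 32)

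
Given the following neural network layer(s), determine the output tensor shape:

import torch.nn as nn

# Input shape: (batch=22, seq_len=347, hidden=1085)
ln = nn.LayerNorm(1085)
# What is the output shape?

Input shape: (22, 347, 1085)
Output shape: (22, 347, 1085)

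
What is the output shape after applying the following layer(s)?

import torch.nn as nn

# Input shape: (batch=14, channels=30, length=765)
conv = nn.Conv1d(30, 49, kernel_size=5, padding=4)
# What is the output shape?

Input shape: (14, 30, 765)
Output shape: (14, 49, 769)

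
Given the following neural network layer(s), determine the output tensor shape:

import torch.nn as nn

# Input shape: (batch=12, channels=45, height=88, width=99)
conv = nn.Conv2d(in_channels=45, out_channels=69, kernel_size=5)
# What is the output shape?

Input shape: (12, 45, 88, 99)
Output shape: (12, 69, 84, 95)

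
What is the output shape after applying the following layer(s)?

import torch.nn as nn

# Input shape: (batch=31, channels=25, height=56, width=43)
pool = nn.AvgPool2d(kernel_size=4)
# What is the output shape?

Input shape: (31, 25, 56, 43)
Output shape: (31, 25, 14, 10)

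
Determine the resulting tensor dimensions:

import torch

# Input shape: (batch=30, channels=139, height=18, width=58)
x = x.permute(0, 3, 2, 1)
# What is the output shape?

Input shape: (30, 139, 18, 58)
Output shape: (30, 58, 18, 139)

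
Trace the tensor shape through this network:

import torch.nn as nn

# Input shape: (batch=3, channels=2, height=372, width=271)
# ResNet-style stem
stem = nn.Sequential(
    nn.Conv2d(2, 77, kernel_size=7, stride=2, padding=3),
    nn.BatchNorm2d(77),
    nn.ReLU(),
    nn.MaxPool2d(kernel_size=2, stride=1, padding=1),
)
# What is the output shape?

Input shape: (3, 2, 372, 271)
  -> after Conv2d 7x7 stride=2: (3, 77, 186, 136)
Output shape: (3, 77, 187, 137)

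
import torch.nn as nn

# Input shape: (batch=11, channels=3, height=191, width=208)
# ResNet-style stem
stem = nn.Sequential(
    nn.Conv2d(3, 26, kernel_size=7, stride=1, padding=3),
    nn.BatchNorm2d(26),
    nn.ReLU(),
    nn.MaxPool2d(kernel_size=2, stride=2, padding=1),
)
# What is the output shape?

Input shape: (11, 3, 191, 208)
  -> after Conv2d 7x7 stride=1: (11, 26, 191, 208)
Output shape: (11, 26, 96, 105)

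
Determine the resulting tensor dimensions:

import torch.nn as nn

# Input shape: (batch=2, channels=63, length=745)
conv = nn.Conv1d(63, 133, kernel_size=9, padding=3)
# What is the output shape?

Input shape: (2, 63, 745)
Output shape: (2, 133, 743)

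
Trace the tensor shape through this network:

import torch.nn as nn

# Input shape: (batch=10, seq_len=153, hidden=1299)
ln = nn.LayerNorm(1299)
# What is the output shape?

Input shape: (10, 153, 1299)
Output shape: (10, 153, 1299)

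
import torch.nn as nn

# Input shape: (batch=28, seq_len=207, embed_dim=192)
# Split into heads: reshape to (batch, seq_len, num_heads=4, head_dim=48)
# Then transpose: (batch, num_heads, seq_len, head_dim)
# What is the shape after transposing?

Input shape: (28, 207, 192)
  -> after reshape: (28, 207, 4, 48)
Output shape: (28, 4, 207, 48)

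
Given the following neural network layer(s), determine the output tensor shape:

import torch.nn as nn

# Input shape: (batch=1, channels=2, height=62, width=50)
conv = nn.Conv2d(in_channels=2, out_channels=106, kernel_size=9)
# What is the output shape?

Input shape: (1, 2, 62, 50)
Output shape: (1, 106, 54, 42)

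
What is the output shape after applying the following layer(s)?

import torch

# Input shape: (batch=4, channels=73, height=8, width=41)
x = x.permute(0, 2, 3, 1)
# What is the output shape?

Input shape: (4, 73, 8, 41)
Output shape: (4, 8, 41, 73)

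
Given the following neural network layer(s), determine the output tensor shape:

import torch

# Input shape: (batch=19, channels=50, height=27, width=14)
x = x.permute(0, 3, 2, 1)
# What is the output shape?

Input shape: (19, 50, 27, 14)
Output shape: (19, 14, 27, 50)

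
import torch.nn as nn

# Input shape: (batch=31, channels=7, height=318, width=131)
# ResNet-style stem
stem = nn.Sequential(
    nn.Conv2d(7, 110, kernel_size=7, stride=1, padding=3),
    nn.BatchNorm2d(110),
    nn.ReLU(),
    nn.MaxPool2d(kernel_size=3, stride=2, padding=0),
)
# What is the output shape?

Input shape: (31, 7, 318, 131)
  -> after Conv2d 7x7 stride=1: (31, 110, 318, 131)
Output shape: (31, 110, 158, 65)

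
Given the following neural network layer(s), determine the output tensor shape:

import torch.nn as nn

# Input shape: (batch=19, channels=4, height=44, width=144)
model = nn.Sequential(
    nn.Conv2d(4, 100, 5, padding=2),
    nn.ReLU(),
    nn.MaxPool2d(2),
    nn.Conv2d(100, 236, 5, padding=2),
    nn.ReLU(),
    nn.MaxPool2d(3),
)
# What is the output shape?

Input shape: (19, 4, 44, 144)
  -> after first Conv2d: (19, 100, 44, 144)
  -> after first MaxPool2d: (19, 100, 22, 72)
  -> after second Conv2d: (19, 236, 22, 72)
Output shape: (19, 236, 7, 24)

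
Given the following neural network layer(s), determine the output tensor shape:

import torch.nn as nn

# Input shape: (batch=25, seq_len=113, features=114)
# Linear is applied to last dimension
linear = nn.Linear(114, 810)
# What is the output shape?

Input shape: (25, 113, 114)
Output shape: (25, 113, 810)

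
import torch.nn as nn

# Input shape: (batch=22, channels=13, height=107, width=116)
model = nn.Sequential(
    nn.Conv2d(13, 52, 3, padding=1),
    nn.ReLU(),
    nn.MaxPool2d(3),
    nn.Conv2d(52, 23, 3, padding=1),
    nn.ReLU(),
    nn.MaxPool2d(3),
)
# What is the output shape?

Input shape: (22, 13, 107, 116)
  -> after first Conv2d: (22, 52, 107, 116)
  -> after first MaxPool2d: (22, 52, 35, 38)
  -> after second Conv2d: (22, 23, 35, 38)
Output shape: (22, 23, 11, 12)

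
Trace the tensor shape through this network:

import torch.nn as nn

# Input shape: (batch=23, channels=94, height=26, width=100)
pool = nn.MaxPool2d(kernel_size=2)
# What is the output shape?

Input shape: (23, 94, 26, 100)
Output shape: (23, 94, 13, 50)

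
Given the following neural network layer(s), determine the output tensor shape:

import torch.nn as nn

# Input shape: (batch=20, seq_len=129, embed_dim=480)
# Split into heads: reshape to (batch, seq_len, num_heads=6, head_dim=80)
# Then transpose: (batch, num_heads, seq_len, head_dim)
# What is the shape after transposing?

Input shape: (20, 129, 480)
  -> after reshape: (20, 129, 6, 80)
Output shape: (20, 6, 129, 80)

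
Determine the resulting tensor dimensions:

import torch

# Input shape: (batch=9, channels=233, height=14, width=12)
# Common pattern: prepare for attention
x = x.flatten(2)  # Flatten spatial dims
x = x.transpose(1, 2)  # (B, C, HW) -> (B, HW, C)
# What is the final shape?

Input shape: (9, 233, 14, 12)
  -> after flatten(2): (9, 233, 168)
Output shape: (9, 168, 233)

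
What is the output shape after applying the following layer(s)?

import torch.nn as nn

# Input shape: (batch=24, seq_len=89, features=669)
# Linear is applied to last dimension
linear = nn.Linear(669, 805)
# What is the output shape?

Input shape: (24, 89, 669)
Output shape: (24, 89, 805)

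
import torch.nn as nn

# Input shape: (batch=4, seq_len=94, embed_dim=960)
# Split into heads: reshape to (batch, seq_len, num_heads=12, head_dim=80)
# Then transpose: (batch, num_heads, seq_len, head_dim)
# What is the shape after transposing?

Input shape: (4, 94, 960)
  -> after reshape: (4, 94, 12, 80)
Output shape: (4, 12, 94, 80)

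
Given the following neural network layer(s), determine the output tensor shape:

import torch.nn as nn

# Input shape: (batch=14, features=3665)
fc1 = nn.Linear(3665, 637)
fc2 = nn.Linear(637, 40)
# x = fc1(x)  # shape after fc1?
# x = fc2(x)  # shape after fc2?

Input shape: (14, 3665)
  -> after fc1: (14, 637)
Output shape: (14, 40)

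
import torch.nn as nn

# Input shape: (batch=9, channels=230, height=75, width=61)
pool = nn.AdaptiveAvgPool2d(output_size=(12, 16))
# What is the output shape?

Input shape: (9, 230, 75, 61)
Output shape: (9, 230, 12, 16)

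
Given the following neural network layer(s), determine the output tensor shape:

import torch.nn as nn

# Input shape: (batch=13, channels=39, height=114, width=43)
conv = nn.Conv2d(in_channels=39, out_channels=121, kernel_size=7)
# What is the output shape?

Input shape: (13, 39, 114, 43)
Output shape: (13, 121, 108, 37)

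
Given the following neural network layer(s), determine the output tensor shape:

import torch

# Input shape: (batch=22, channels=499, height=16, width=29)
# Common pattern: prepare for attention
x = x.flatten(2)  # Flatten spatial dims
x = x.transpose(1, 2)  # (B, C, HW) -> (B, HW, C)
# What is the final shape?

Input shape: (22, 499, 16, 29)
  -> after flatten(2): (22, 499, 464)
Output shape: (22, 464, 499)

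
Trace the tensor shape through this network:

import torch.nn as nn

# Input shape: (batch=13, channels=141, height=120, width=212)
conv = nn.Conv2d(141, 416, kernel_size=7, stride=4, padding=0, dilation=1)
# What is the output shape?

Input shape: (13, 141, 120, 212)
Output shape: (13, 416, 29, 52)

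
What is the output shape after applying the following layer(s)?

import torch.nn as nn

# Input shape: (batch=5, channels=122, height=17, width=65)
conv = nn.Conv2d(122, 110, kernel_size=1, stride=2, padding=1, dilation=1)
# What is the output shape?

Input shape: (5, 122, 17, 65)
Output shape: (5, 110, 10, 34)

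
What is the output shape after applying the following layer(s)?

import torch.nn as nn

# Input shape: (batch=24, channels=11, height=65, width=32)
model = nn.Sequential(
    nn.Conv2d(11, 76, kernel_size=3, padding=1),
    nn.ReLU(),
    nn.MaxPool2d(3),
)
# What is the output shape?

Input shape: (24, 11, 65, 32)
  -> after Conv2d: (24, 76, 65, 32)
  -> after ReLU: (24, 76, 65, 32)
Output shape: (24, 76, 21, 10)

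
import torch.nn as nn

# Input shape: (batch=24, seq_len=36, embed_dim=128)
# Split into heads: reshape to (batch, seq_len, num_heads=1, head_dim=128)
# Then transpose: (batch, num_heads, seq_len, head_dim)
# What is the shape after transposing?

Input shape: (24, 36, 128)
  -> after reshape: (24, 36, 1, 128)
Output shape: (24, 1, 36, 128)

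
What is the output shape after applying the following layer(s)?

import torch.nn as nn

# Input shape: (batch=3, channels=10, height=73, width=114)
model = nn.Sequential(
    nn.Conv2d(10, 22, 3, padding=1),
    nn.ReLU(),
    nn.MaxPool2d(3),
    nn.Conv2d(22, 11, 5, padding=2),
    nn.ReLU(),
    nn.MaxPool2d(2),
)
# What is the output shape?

Input shape: (3, 10, 73, 114)
  -> after first Conv2d: (3, 22, 73, 114)
  -> after first MaxPool2d: (3, 22, 24, 38)
  -> after second Conv2d: (3, 11, 24, 38)
Output shape: (3, 11, 12, 19)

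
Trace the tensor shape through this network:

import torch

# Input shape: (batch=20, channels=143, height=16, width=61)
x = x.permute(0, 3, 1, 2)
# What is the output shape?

Input shape: (20, 143, 16, 61)
Output shape: (20, 61, 143, 16)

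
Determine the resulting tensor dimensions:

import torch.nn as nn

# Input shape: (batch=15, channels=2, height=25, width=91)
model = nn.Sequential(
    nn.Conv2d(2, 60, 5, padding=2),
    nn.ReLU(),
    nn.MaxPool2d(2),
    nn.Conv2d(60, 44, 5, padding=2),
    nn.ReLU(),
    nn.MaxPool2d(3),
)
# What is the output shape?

Input shape: (15, 2, 25, 91)
  -> after first Conv2d: (15, 60, 25, 91)
  -> after first MaxPool2d: (15, 60, 12, 45)
  -> after second Conv2d: (15, 44, 12, 45)
Output shape: (15, 44, 4, 15)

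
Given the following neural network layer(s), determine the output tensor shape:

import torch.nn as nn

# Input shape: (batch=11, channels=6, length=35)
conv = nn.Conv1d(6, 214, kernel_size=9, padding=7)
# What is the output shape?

Input shape: (11, 6, 35)
Output shape: (11, 214, 41)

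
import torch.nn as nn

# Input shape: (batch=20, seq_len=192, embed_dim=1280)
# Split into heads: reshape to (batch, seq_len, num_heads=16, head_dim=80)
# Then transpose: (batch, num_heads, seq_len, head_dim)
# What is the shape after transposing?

Input shape: (20, 192, 1280)
  -> after reshape: (20, 192, 16, 80)
Output shape: (20, 16, 192, 80)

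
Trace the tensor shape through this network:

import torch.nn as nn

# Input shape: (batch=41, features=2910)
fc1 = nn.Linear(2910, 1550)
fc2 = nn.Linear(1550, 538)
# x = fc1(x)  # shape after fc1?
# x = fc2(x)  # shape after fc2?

Input shape: (41, 2910)
  -> after fc1: (41, 1550)
Output shape: (41, 538)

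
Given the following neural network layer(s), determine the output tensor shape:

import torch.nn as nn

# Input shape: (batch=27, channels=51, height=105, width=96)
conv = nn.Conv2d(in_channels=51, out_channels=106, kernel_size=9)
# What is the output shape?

Input shape: (27, 51, 105, 96)
Output shape: (27, 106, 97, 88)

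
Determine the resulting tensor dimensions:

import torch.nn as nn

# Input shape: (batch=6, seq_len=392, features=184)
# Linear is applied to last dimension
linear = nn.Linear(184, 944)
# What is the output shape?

Input shape: (6, 392, 184)
Output shape: (6, 392, 944)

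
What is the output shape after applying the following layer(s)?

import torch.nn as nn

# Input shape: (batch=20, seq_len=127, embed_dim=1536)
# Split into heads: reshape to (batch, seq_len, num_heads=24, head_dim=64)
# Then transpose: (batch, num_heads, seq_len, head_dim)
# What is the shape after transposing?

Input shape: (20, 127, 1536)
  -> after reshape: (20, 127, 24, 64)
Output shape: (20, 24, 127, 64)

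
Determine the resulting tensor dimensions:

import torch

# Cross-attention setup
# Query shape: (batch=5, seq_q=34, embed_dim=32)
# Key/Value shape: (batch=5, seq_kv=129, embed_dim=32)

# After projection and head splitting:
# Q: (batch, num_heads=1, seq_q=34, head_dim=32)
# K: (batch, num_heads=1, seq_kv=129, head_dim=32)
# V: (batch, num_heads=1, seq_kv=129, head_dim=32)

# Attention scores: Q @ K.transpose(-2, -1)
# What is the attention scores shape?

Input shape: (5, 34, 32)
Output shape: (5, 1, 34, 129)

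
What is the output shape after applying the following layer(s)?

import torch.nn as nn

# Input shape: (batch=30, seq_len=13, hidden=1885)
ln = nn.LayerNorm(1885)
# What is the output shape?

Input shape: (30, 13, 1885)
Output shape: (30, 13, 1885)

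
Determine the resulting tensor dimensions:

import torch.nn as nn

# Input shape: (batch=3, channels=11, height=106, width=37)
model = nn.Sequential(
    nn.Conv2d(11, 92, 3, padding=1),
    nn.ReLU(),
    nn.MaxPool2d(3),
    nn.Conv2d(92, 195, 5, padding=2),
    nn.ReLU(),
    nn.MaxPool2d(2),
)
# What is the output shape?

Input shape: (3, 11, 106, 37)
  -> after first Conv2d: (3, 92, 106, 37)
  -> after first MaxPool2d: (3, 92, 35, 12)
  -> after second Conv2d: (3, 195, 35, 12)
Output shape: (3, 195, 17, 6)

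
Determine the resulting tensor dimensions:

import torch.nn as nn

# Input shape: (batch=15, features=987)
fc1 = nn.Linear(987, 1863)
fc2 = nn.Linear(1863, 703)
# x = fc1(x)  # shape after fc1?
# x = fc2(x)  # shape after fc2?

Input shape: (15, 987)
  -> after fc1: (15, 1863)
Output shape: (15, 703)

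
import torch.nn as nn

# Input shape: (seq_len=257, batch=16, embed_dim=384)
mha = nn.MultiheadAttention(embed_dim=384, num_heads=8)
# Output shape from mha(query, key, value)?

Input shape: (257, 16, 384)
Output shape: (257, 16, 384)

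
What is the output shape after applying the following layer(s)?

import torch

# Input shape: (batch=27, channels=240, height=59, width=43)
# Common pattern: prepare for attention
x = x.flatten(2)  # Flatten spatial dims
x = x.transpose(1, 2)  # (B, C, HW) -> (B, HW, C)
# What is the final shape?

Input shape: (27, 240, 59, 43)
  -> after flatten(2): (27, 240, 2537)
Output shape: (27, 2537, 240)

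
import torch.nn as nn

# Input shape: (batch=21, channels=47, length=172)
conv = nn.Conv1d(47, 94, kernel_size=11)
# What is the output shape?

Input shape: (21, 47, 172)
Output shape: (21, 94, 162)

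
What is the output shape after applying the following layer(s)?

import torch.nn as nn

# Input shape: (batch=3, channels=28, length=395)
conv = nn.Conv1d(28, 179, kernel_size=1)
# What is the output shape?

Input shape: (3, 28, 395)
Output shape: (3, 179, 395)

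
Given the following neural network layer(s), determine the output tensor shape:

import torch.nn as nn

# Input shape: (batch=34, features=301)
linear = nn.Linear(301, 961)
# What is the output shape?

Input shape: (34, 301)
Output shape: (34, 961)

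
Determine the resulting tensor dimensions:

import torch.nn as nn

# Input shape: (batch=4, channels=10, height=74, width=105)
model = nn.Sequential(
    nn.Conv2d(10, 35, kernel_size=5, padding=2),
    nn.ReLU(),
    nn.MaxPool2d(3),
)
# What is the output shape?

Input shape: (4, 10, 74, 105)
  -> after Conv2d: (4, 35, 74, 105)
  -> after ReLU: (4, 35, 74, 105)
Output shape: (4, 35, 24, 35)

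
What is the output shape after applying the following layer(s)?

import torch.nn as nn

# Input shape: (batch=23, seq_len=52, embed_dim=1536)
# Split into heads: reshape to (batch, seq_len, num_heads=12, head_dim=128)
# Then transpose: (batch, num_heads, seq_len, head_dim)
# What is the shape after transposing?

Input shape: (23, 52, 1536)
  -> after reshape: (23, 52, 12, 128)
Output shape: (23, 12, 52, 128)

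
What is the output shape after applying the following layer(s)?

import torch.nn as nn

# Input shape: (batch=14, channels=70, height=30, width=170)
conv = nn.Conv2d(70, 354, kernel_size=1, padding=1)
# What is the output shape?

Input shape: (14, 70, 30, 170)
Output shape: (14, 354, 32, 172)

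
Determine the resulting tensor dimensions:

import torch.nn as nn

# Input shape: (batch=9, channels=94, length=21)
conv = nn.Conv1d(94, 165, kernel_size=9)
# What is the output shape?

Input shape: (9, 94, 21)
Output shape: (9, 165, 13)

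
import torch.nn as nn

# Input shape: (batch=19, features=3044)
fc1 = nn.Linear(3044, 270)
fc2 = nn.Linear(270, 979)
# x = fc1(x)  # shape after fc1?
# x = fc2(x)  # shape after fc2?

Input shape: (19, 3044)
  -> after fc1: (19, 270)
Output shape: (19, 979)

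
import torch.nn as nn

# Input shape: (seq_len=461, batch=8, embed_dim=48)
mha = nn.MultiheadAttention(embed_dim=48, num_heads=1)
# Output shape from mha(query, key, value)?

Input shape: (461, 8, 48)
Output shape: (461, 8, 48)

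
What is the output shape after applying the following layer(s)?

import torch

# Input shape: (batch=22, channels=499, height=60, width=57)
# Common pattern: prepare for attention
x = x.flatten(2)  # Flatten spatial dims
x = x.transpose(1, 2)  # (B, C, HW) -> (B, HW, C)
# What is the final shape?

Input shape: (22, 499, 60, 57)
  -> after flatten(2): (22, 499, 3420)
Output shape: (22, 3420, 499)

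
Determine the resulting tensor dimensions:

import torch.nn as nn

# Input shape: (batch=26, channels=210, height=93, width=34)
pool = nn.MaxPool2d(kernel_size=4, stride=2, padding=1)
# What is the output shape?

Input shape: (26, 210, 93, 34)
Output shape: (26, 210, 46, 17)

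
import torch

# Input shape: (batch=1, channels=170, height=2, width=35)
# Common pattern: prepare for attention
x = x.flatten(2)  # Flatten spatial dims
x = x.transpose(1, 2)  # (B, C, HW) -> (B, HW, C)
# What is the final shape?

Input shape: (1, 170, 2, 35)
  -> after flatten(2): (1, 170, 70)
Output shape: (1, 70, 170)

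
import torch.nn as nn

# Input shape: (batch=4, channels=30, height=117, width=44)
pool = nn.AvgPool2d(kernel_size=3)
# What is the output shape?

Input shape: (4, 30, 117, 44)
Output shape: (4, 30, 39, 14)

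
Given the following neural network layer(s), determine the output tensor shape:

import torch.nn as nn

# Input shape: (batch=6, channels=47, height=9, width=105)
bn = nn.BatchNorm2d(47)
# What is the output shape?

Input shape: (6, 47, 9, 105)
Output shape: (6, 47, 9, 105)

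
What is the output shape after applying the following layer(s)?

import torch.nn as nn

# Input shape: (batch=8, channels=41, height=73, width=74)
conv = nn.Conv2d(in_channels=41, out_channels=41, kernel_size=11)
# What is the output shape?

Input shape: (8, 41, 73, 74)
Output shape: (8, 41, 63, 64)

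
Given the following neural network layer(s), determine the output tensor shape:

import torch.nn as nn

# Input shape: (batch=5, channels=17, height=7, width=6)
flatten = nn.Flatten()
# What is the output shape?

Input shape: (5, 17, 7, 6)
Output shape: (5, 714)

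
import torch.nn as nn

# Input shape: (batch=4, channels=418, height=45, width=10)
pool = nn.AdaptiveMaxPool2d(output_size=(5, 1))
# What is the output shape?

Input shape: (4, 418, 45, 10)
Output shape: (4, 418, 5, 1)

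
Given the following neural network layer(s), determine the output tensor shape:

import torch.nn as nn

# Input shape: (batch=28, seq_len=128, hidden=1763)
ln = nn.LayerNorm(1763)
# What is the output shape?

Input shape: (28, 128, 1763)
Output shape: (28, 128, 1763)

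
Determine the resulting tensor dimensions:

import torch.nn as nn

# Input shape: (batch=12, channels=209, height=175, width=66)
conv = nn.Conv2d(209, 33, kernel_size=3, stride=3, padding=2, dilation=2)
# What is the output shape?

Input shape: (12, 209, 175, 66)
Output shape: (12, 33, 59, 22)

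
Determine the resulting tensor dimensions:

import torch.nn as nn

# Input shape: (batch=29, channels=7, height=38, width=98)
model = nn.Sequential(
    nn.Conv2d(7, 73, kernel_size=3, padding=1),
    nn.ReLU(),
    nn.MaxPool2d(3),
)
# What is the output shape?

Input shape: (29, 7, 38, 98)
  -> after Conv2d: (29, 73, 38, 98)
  -> after ReLU: (29, 73, 38, 98)
Output shape: (29, 73, 12, 32)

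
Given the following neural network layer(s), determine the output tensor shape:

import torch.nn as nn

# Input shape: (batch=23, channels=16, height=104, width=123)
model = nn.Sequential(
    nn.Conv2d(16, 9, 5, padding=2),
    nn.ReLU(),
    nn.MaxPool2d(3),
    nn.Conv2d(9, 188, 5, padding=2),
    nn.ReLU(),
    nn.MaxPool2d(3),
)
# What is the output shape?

Input shape: (23, 16, 104, 123)
  -> after first Conv2d: (23, 9, 104, 123)
  -> after first MaxPool2d: (23, 9, 34, 41)
  -> after second Conv2d: (23, 188, 34, 41)
Output shape: (23, 188, 11, 13)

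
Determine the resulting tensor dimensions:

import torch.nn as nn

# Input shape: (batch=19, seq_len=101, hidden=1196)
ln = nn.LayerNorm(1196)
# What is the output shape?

Input shape: (19, 101, 1196)
Output shape: (19, 101, 1196)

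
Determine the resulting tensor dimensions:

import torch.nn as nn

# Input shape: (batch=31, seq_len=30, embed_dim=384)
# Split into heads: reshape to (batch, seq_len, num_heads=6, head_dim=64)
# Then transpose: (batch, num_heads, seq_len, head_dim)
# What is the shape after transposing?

Input shape: (31, 30, 384)
  -> after reshape: (31, 30, 6, 64)
Output shape: (31, 6, 30, 64)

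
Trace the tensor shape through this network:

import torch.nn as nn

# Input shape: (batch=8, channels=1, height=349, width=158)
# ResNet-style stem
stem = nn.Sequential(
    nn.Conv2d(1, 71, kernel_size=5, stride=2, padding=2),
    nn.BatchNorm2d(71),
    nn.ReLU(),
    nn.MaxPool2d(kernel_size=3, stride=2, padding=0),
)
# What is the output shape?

Input shape: (8, 1, 349, 158)
  -> after Conv2d 5x5 stride=2: (8, 71, 175, 79)
Output shape: (8, 71, 87, 39)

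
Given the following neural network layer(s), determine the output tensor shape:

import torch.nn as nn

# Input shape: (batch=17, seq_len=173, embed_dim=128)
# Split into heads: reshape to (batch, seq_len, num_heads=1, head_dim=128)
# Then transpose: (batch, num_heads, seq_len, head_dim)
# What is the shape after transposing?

Input shape: (17, 173, 128)
  -> after reshape: (17, 173, 1, 128)
Output shape: (17, 1, 173, 128)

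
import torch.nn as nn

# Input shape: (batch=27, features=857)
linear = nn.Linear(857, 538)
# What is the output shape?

Input shape: (27, 857)
Output shape: (27, 538)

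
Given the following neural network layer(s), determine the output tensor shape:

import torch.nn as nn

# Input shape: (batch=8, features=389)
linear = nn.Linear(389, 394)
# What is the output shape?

Input shape: (8, 389)
Output shape: (8, 394)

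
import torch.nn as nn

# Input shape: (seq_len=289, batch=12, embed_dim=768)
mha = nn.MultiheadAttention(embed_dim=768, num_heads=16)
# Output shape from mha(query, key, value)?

Input shape: (289, 12, 768)
Output shape: (289, 12, 768)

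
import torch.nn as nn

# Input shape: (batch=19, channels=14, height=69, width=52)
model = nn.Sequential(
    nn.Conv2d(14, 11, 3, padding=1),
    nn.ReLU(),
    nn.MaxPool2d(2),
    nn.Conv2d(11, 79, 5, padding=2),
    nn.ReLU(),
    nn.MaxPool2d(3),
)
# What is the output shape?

Input shape: (19, 14, 69, 52)
  -> after first Conv2d: (19, 11, 69, 52)
  -> after first MaxPool2d: (19, 11, 34, 26)
  -> after second Conv2d: (19, 79, 34, 26)
Output shape: (19, 79, 11, 8)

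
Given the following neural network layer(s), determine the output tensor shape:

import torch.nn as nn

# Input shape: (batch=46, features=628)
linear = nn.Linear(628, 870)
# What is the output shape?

Input shape: (46, 628)
Output shape: (46, 870)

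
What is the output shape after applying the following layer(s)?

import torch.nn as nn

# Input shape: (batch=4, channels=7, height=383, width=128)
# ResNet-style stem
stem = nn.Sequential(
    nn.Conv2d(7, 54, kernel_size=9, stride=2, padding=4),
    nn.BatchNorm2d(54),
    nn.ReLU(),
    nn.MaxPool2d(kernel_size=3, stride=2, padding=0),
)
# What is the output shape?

Input shape: (4, 7, 383, 128)
  -> after Conv2d 9x9 stride=2: (4, 54, 192, 64)
Output shape: (4, 54, 95, 31)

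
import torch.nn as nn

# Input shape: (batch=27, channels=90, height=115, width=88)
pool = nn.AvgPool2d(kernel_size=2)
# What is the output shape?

Input shape: (27, 90, 115, 88)
Output shape: (27, 90, 57, 44)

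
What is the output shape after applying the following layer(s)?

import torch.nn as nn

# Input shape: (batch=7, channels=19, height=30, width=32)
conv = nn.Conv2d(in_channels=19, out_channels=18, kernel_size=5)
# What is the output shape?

Input shape: (7, 19, 30, 32)
Output shape: (7, 18, 26, 28)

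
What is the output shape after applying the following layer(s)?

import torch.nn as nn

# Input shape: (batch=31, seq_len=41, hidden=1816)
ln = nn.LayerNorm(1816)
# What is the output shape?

Input shape: (31, 41, 1816)
Output shape: (31, 41, 1816)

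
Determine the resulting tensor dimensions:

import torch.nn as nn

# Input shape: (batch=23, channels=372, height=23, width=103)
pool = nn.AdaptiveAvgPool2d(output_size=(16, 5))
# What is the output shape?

Input shape: (23, 372, 23, 103)
Output shape: (23, 372, 16, 5)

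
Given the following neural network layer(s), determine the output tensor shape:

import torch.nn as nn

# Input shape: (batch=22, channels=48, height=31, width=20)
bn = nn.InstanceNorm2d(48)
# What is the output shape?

Input shape: (22, 48, 31, 20)
Output shape: (22, 48, 31, 20)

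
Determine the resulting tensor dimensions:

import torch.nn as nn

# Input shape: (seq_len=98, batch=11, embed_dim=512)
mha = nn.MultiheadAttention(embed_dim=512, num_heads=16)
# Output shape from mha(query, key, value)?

Input shape: (98, 11, 512)
Output shape: (98, 11, 512)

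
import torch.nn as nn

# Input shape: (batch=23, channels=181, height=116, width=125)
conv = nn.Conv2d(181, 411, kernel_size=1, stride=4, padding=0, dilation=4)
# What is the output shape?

Input shape: (23, 181, 116, 125)
Output shape: (23, 411, 29, 32)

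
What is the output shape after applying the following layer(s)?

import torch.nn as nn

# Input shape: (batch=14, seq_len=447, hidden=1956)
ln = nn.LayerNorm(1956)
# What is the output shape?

Input shape: (14, 447, 1956)
Output shape: (14, 447, 1956)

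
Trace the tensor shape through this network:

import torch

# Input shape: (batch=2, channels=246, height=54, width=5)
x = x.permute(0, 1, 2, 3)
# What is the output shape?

Input shape: (2, 246, 54, 5)
Output shape: (2, 246, 54, 5)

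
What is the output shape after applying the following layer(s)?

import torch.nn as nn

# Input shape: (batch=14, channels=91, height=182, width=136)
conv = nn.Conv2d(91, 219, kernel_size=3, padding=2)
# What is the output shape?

Input shape: (14, 91, 182, 136)
Output shape: (14, 219, 184, 138)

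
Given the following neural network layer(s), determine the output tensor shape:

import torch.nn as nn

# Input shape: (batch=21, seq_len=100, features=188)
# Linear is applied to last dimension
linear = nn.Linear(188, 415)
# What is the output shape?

Input shape: (21, 100, 188)
Output shape: (21, 100, 415)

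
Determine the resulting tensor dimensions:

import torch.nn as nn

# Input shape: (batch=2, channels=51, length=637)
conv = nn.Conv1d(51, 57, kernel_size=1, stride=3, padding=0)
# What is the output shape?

Input shape: (2, 51, 637)
Output shape: (2, 57, 213)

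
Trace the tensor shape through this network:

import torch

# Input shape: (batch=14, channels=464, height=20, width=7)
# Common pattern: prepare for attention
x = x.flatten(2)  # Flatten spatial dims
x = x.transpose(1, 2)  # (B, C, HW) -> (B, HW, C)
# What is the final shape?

Input shape: (14, 464, 20, 7)
  -> after flatten(2): (14, 464, 140)
Output shape: (14, 140, 464)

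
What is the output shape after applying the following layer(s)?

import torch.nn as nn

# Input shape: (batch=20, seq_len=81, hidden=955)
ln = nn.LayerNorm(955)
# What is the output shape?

Input shape: (20, 81, 955)
Output shape: (20, 81, 955)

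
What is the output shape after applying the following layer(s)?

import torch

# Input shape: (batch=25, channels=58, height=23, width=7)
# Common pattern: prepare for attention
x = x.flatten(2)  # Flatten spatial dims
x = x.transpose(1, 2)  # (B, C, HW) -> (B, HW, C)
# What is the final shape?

Input shape: (25, 58, 23, 7)
  -> after flatten(2): (25, 58, 161)
Output shape: (25, 161, 58)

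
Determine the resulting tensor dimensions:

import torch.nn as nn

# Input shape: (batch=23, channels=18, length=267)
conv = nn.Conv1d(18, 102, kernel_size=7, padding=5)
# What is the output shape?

Input shape: (23, 18, 267)
Output shape: (23, 102, 271)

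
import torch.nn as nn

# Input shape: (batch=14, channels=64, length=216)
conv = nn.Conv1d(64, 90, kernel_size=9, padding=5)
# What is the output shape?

Input shape: (14, 64, 216)
Output shape: (14, 90, 218)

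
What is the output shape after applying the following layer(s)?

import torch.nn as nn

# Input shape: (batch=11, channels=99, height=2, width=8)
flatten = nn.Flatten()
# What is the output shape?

Input shape: (11, 99, 2, 8)
Output shape: (11, 1584)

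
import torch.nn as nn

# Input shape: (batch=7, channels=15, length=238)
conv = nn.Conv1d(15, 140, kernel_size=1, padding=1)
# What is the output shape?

Input shape: (7, 15, 238)
Output shape: (7, 140, 240)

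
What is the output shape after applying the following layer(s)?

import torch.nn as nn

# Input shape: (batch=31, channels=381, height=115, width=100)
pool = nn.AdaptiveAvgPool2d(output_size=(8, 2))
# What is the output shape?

Input shape: (31, 381, 115, 100)
Output shape: (31, 381, 8, 2)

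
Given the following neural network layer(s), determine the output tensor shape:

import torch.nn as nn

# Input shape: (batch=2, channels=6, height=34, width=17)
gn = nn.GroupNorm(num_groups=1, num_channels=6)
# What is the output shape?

Input shape: (2, 6, 34, 17)
Output shape: (2, 6, 34, 17)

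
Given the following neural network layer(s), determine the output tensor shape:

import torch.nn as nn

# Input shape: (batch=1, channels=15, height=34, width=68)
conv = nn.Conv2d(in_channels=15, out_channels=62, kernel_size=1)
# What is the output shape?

Input shape: (1, 15, 34, 68)
Output shape: (1, 62, 34, 68)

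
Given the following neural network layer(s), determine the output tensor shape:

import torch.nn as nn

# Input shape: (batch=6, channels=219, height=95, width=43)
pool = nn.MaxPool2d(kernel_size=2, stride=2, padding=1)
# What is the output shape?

Input shape: (6, 219, 95, 43)
Output shape: (6, 219, 48, 22)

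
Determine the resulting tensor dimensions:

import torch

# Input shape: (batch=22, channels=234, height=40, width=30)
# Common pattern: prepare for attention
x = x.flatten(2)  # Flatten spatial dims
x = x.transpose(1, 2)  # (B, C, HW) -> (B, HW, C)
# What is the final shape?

Input shape: (22, 234, 40, 30)
  -> after flatten(2): (22, 234, 1200)
Output shape: (22, 1200, 234)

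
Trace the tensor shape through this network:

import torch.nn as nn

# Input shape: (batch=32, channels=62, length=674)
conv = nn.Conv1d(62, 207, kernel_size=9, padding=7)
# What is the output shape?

Input shape: (32, 62, 674)
Output shape: (32, 207, 680)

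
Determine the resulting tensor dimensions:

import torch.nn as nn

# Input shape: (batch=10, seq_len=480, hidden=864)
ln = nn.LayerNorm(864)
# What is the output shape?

Input shape: (10, 480, 864)
Output shape: (10, 480, 864)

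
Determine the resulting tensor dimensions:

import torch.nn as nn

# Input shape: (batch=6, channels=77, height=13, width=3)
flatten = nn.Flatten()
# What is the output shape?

Input shape: (6, 77, 13, 3)
Output shape: (6, 3003)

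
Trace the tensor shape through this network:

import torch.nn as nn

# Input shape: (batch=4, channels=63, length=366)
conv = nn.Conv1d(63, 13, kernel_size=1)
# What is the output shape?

Input shape: (4, 63, 366)
Output shape: (4, 13, 366)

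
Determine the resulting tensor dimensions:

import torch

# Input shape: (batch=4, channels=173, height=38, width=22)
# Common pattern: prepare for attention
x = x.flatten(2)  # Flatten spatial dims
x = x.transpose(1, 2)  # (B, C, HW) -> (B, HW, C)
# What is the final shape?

Input shape: (4, 173, 38, 22)
  -> after flatten(2): (4, 173, 836)
Output shape: (4, 836, 173)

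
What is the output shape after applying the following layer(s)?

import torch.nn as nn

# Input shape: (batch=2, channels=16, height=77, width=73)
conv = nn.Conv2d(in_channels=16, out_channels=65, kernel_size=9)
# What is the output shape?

Input shape: (2, 16, 77, 73)
Output shape: (2, 65, 69, 65)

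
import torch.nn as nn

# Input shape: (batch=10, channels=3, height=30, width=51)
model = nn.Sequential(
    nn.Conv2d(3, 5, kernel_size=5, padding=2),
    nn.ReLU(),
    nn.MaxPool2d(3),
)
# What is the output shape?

Input shape: (10, 3, 30, 51)
  -> after Conv2d: (10, 5, 30, 51)
  -> after ReLU: (10, 5, 30, 51)
Output shape: (10, 5, 10, 17)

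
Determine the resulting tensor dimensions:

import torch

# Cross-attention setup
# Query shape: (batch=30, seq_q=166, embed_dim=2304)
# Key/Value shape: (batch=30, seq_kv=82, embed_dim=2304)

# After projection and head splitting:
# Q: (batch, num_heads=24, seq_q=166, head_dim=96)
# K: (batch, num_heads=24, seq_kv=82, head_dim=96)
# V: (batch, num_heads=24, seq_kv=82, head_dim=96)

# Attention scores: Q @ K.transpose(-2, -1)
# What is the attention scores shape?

Input shape: (30, 166, 2304)
Output shape: (30, 24, 166, 82)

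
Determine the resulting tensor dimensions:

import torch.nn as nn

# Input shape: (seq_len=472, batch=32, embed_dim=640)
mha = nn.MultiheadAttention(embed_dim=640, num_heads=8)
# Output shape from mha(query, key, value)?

Input shape: (472, 32, 640)
Output shape: (472, 32, 640)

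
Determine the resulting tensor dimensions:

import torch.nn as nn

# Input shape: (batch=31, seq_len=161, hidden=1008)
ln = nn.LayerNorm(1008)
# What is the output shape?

Input shape: (31, 161, 1008)
Output shape: (31, 161, 1008)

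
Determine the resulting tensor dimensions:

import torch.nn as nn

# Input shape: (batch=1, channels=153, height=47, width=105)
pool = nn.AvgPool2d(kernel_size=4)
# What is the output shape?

Input shape: (1, 153, 47, 105)
Output shape: (1, 153, 11, 26)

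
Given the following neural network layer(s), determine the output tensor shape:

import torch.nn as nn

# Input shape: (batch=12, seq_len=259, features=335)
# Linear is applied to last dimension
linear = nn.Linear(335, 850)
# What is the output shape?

Input shape: (12, 259, 335)
Output shape: (12, 259, 850)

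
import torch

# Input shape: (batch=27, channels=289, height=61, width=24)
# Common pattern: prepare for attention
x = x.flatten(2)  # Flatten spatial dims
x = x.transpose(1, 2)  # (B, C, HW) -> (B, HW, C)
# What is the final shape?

Input shape: (27, 289, 61, 24)
  -> after flatten(2): (27, 289, 1464)
Output shape: (27, 1464, 289)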